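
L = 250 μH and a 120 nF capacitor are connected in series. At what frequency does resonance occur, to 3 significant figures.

29.1 kHz

ω₀ = 1/√(LC) = 1/√(0.00025 × 1.2e-07) = 182600 rad/s
f₀ = ω₀/(2π) = 29.1 kHz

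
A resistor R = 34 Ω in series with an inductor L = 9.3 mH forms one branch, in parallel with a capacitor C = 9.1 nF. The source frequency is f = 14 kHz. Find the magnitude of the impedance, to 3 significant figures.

2360 Ω

ω = 2πf = 87960 rad/s
X_L = ωL = 818 Ω
X_C = 1/(ωC) = 1250 Ω
Branch 1 (R+jX_L): Z₁ = 34.0 + j818 Ω, |Z₁| = 819 Ω
Branch 2 (−jX_C): Z₂ = −j1250 Ω
Parallel: Z = Z₁Z₂/(Z₁+Z₂), |Z| = 2360 Ω, ∠Z = 83.1°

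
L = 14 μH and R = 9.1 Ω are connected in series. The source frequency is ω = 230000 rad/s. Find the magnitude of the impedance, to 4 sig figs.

X_L = ωL = 3.220 Ω
Z = 9.100 + j3.220 Ω
|Z| = √(9.100² + 3.220²) = 9.653 Ω

9.653 Ω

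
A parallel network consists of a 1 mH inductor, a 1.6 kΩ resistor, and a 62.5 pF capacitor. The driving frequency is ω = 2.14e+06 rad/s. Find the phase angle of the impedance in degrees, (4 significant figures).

28.09°

X_L = ωL = 2140 Ω
X_C = 1/(ωC) = 7477 Ω
Parallel: admittances add. Y = 1/R + 1/(jωL) + jωC
Y = (0.0006250 − j0.0003335) S
|Y| = 0.0007084 S → |Z| = 1/|Y| = 1412 Ω, ∠Z = −∠Y = 28.09°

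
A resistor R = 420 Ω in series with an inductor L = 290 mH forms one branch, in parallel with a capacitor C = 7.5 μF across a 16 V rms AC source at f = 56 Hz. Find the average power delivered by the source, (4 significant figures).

575.6 mW

ω = 2πf = 351.9 rad/s
X_L = ωL = 102.0 Ω
X_C = 1/(ωC) = 378.9 Ω
Branch 1 (R+jX_L): Z₁ = 420.0 + j102.0 Ω, |Z₁| = 432.2 Ω
Branch 2 (−jX_C): Z₂ = −j378.9 Ω
Parallel: Z = Z₁Z₂/(Z₁+Z₂), |Z| = 325.6 Ω, ∠Z = -42.95°
I = V/|Z| = 49.14 mA
P = VI cos φ = 16 × 0.04914 × cos(-42.95°) = 575.6 mW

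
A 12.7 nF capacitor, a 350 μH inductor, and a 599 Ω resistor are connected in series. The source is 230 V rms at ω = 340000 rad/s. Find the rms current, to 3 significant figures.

X_L = ωL = 119 Ω
X_C = 1/(ωC) = 232 Ω
Net reactance X = X_L − X_C = -113 Ω
Z = 599 − j113 Ω
|Z| = √(599² + 113²) = 609 Ω
I = V/|Z| = 230/609 = 377 mA

377 mA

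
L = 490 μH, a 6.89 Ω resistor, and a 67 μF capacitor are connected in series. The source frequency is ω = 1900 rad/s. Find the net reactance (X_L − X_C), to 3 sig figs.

X_L = ωL = 0.931 Ω
X_C = 1/(ωC) = 7.86 Ω
X = 0.931 − 7.86 = -6.92 Ω

-6.92 Ω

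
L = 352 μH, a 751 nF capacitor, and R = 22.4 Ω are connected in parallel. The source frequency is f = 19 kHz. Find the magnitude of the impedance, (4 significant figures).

12.57 Ω

ω = 2πf = 119400 rad/s
X_L = ωL = 42.02 Ω
X_C = 1/(ωC) = 11.15 Ω
Parallel: admittances add. Y = 1/R + 1/(jωL) + jωC
Y = (0.04464 + j0.06586) S
|Y| = 0.07956 S → |Z| = 1/|Y| = 12.57 Ω, ∠Z = −∠Y = -55.87°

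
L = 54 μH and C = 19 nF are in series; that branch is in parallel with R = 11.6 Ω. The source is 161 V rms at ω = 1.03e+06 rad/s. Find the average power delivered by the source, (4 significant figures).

2.235 kW

X_L = ωL = 55.62 Ω
X_C = 1/(ωC) = 51.10 Ω
Branch 1: Z₁ = R = 11.60 Ω
Branch 2 (series LC): Z₂ = j(X_L − X_C) = j4.521 Ω
Parallel: Z = Z₁Z₂/(Z₁+Z₂), |Z| = 4.213 Ω, ∠Z = 68.71°
I = V/|Z| = 38.22 A
P = VI cos φ = 161 × 38.22 × cos(68.71°) = 2.235 kW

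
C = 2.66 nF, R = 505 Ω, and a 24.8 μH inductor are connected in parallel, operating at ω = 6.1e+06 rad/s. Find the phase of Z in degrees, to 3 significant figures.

-78.4°

X_L = ωL = 151 Ω
X_C = 1/(ωC) = 61.6 Ω
Parallel: admittances add. Y = 1/R + 1/(jωL) + jωC
Y = (0.00198 + j0.00962) S
|Y| = 0.00982 S → |Z| = 1/|Y| = 102 Ω, ∠Z = −∠Y = -78.4°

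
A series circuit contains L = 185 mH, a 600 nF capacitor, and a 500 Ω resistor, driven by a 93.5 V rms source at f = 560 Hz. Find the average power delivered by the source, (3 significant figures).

15.5 W

ω = 2πf = 3519 rad/s
X_L = ωL = 651 Ω
X_C = 1/(ωC) = 474 Ω
Net reactance X = X_L − X_C = 177 Ω
Z = 500 + j177 Ω
|Z| = √(500² + 177²) = 530 Ω
∠Z = arctan(177/500) = 19.5°
I = V/|Z| = 176 mA
P = VI cos φ = 93.5 × 0.176 × cos(19.5°) = 15.5 W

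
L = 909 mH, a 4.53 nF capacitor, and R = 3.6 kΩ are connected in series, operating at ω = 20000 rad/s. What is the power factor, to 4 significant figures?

X_L = ωL = 18180 Ω
X_C = 1/(ωC) = 11040 Ω
Net reactance X = X_L − X_C = 7142 Ω
Z = 3600 + j7142 Ω
|Z| = √(3600² + 7142²) = 7998 Ω
∠Z = arctan(7142/3600) = 63.25°
cos φ = cos(63.25°) = 0.4501

0.4501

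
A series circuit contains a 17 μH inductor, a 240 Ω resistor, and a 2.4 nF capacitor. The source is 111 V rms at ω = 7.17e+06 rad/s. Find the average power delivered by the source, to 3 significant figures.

48.0 W

X_L = ωL = 122 Ω
X_C = 1/(ωC) = 58.1 Ω
Net reactance X = X_L − X_C = 63.8 Ω
Z = 240 + j63.8 Ω
|Z| = √(240² + 63.8²) = 248 Ω
∠Z = arctan(63.8/240) = 14.9°
I = V/|Z| = 447 mA
P = VI cos φ = 111 × 0.447 × cos(14.9°) = 48.0 W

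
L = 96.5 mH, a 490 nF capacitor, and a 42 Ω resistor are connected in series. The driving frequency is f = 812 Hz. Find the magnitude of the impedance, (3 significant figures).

101 Ω

ω = 2πf = 5102 rad/s
X_L = ωL = 492 Ω
X_C = 1/(ωC) = 400 Ω
Net reactance X = X_L − X_C = 92.3 Ω
Z = 42.0 + j92.3 Ω
|Z| = √(42.0² + 92.3²) = 101 Ω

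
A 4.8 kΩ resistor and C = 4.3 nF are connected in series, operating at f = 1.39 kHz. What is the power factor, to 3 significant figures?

0.177

ω = 2πf = 8734 rad/s
X_C = 1/(ωC) = 26600 Ω
Z = 4800 − j26600 Ω
|Z| = √(4800² + 26600²) = 27100 Ω
∠Z = arctan(-26600/4800) = -79.8°
cos φ = cos(-79.8°) = 0.177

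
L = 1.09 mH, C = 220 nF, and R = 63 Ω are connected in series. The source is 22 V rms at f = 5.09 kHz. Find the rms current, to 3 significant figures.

ω = 2πf = 31980 rad/s
X_L = ωL = 34.9 Ω
X_C = 1/(ωC) = 142 Ω
Net reactance X = X_L − X_C = -107 Ω
Z = 63.0 − j107 Ω
|Z| = √(63.0² + 107²) = 124 Ω
I = V/|Z| = 22/124 = 177 mA

177 mA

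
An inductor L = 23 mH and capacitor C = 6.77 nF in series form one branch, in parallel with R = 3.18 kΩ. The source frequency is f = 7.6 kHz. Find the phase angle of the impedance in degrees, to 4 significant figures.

-57.90°

ω = 2πf = 47750 rad/s
X_L = ωL = 1098 Ω
X_C = 1/(ωC) = 3093 Ω
Branch 1: Z₁ = R = 3180 Ω
Branch 2 (series LC): Z₂ = j(X_L − X_C) = −j1995 Ω
Parallel: Z = Z₁Z₂/(Z₁+Z₂), |Z| = 1690 Ω, ∠Z = -57.90°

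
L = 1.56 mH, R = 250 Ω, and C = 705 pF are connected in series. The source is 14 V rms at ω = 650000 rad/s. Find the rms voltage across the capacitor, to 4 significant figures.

25.57 V

X_L = ωL = 1014 Ω
X_C = 1/(ωC) = 2182 Ω
Net reactance X = X_L − X_C = -1168 Ω
Z = 250.0 − j1168 Ω
|Z| = √(250.0² + 1168²) = 1195 Ω
I = V/|Z| = 11.72 mA
V_C = I·|Z_C| = 0.01172 × 2182 = 25.57 V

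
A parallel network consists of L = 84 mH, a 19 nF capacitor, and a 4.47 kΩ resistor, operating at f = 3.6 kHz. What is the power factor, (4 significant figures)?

0.9182

ω = 2πf = 22620 rad/s
X_L = ωL = 1900 Ω
X_C = 1/(ωC) = 2327 Ω
Parallel: admittances add. Y = 1/R + 1/(jωL) + jωC
Y = (0.0002237 − j9.654e-05) S
|Y| = 0.0002437 S → |Z| = 1/|Y| = 4104 Ω, ∠Z = −∠Y = 23.34°
cos φ = cos(23.34°) = 0.9182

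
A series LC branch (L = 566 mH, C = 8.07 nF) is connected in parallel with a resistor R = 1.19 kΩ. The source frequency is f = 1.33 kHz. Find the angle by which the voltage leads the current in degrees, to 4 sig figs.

ω = 2πf = 8357 rad/s
X_L = ωL = 4730 Ω
X_C = 1/(ωC) = 14830 Ω
Branch 1: Z₁ = R = 1190 Ω
Branch 2 (series LC): Z₂ = j(X_L − X_C) = −j10100 Ω
Parallel: Z = Z₁Z₂/(Z₁+Z₂), |Z| = 1182 Ω, ∠Z = -6.721°

-6.721°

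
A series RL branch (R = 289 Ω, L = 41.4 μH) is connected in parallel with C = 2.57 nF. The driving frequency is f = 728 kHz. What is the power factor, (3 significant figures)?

0.232

ω = 2πf = 4.574e+06 rad/s
X_L = ωL = 189 Ω
X_C = 1/(ωC) = 85.1 Ω
Branch 1 (R+jX_L): Z₁ = 289 + j189 Ω, |Z₁| = 346 Ω
Branch 2 (−jX_C): Z₂ = −j85.1 Ω
Parallel: Z = Z₁Z₂/(Z₁+Z₂), |Z| = 95.7 Ω, ∠Z = -76.6°
cos φ = cos(-76.6°) = 0.232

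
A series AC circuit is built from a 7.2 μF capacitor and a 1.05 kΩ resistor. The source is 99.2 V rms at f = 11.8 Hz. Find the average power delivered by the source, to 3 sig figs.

2.24 W

ω = 2πf = 74.14 rad/s
X_C = 1/(ωC) = 1870 Ω
Z = 1050 − j1870 Ω
|Z| = √(1050² + 1870²) = 2150 Ω
∠Z = arctan(-1870/1050) = -60.7°
I = V/|Z| = 46.2 mA
P = VI cos φ = 99.2 × 0.0462 × cos(-60.7°) = 2.24 W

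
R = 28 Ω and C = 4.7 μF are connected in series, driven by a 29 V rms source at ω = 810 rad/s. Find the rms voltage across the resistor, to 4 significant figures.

X_C = 1/(ωC) = 262.7 Ω
Z = 28.00 − j262.7 Ω
|Z| = √(28.00² + 262.7²) = 264.2 Ω
I = V/|Z| = 109.8 mA
V_R = I·|Z_R| = 0.1098 × 28.00 = 3.074 V

3.074 V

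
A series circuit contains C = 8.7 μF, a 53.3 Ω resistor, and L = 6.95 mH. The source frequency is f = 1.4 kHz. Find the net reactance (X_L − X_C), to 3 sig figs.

48.1 Ω

ω = 2πf = 8796 rad/s
X_L = ωL = 61.1 Ω
X_C = 1/(ωC) = 13.1 Ω
X = 61.1 − 13.1 = 48.1 Ω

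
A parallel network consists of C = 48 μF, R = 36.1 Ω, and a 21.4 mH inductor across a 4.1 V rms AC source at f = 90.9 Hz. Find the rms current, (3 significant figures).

250 mA

ω = 2πf = 571.1 rad/s
X_L = ωL = 12.2 Ω
X_C = 1/(ωC) = 36.5 Ω
Parallel: admittances add. Y = 1/R + 1/(jωL) + jωC
Y = (0.0277 − j0.0544) S
|Y| = 0.0610 S → |Z| = 1/|Y| = 16.4 Ω, ∠Z = −∠Y = 63.0°
I = V/|Z| = 4.1/16.4 = 250 mA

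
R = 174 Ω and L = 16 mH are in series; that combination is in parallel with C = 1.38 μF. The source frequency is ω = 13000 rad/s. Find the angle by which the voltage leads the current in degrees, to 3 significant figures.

X_L = ωL = 208 Ω
X_C = 1/(ωC) = 55.7 Ω
Branch 1 (R+jX_L): Z₁ = 174 + j208 Ω, |Z₁| = 271 Ω
Branch 2 (−jX_C): Z₂ = −j55.7 Ω
Parallel: Z = Z₁Z₂/(Z₁+Z₂), |Z| = 65.4 Ω, ∠Z = -81.1°

-81.1°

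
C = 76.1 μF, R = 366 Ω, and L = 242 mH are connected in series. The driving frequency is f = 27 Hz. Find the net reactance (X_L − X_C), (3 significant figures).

-36.4 Ω

ω = 2πf = 169.6 rad/s
X_L = ωL = 41.1 Ω
X_C = 1/(ωC) = 77.5 Ω
X = 41.1 − 77.5 = -36.4 Ω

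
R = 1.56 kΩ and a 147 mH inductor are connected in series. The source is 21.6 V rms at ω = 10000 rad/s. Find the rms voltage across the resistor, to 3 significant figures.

15.7 V

X_L = ωL = 1470 Ω
Z = 1560 + j1470 Ω
|Z| = √(1560² + 1470²) = 2140 Ω
I = V/|Z| = 10.1 mA
V_R = I·|Z_R| = 0.0101 × 1560 = 15.7 V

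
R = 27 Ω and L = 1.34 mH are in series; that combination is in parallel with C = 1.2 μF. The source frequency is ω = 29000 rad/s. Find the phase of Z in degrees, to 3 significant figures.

-55.3°

X_L = ωL = 38.9 Ω
X_C = 1/(ωC) = 28.7 Ω
Branch 1 (R+jX_L): Z₁ = 27.0 + j38.9 Ω, |Z₁| = 47.3 Ω
Branch 2 (−jX_C): Z₂ = −j28.7 Ω
Parallel: Z = Z₁Z₂/(Z₁+Z₂), |Z| = 47.2 Ω, ∠Z = -55.3°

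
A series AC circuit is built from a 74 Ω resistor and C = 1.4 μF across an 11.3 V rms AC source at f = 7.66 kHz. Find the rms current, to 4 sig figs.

ω = 2πf = 48130 rad/s
X_C = 1/(ωC) = 14.84 Ω
Z = 74.00 − j14.84 Ω
|Z| = √(74.00² + 14.84²) = 75.47 Ω
I = V/|Z| = 11.3/75.47 = 149.7 mA

149.7 mA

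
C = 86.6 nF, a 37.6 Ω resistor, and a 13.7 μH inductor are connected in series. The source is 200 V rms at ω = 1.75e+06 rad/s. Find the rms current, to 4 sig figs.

X_L = ωL = 23.97 Ω
X_C = 1/(ωC) = 6.598 Ω
Net reactance X = X_L − X_C = 17.38 Ω
Z = 37.60 + j17.38 Ω
|Z| = √(37.60² + 17.38²) = 41.42 Ω
I = V/|Z| = 200/41.42 = 4.828 A

4.828 A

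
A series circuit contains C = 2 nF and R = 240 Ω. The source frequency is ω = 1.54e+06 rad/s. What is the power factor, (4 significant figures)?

0.5944

X_C = 1/(ωC) = 324.7 Ω
Z = 240.0 − j324.7 Ω
|Z| = √(240.0² + 324.7²) = 403.8 Ω
∠Z = arctan(-324.7/240.0) = -53.53°
cos φ = cos(-53.53°) = 0.5944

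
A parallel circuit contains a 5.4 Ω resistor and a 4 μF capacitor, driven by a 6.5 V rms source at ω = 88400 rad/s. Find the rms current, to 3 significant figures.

X_C = 1/(ωC) = 2.83 Ω
Parallel: admittances add. Y = 1/R + jωC
Y = (0.185 + j0.354) S
|Y| = 0.399 S → |Z| = 1/|Y| = 2.51 Ω, ∠Z = −∠Y = -62.4°
I = V/|Z| = 6.5/2.51 = 2.59 A

2.59 A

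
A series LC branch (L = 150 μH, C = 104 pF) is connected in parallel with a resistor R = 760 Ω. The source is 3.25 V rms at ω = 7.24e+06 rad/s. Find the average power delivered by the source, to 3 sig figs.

X_L = ωL = 1090 Ω
X_C = 1/(ωC) = 1330 Ω
Branch 1: Z₁ = R = 760 Ω
Branch 2 (series LC): Z₂ = j(X_L − X_C) = −j242 Ω
Parallel: Z = Z₁Z₂/(Z₁+Z₂), |Z| = 231 Ω, ∠Z = -72.3°
I = V/|Z| = 14.1 mA
P = VI cos φ = 3.25 × 0.0141 × cos(-72.3°) = 13.9 mW

13.9 mW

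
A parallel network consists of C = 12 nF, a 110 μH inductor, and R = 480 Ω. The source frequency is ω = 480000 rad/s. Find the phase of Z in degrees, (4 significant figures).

X_L = ωL = 52.80 Ω
X_C = 1/(ωC) = 173.6 Ω
Parallel: admittances add. Y = 1/R + 1/(jωL) + jωC
Y = (0.002083 − j0.01318) S
|Y| = 0.01334 S → |Z| = 1/|Y| = 74.95 Ω, ∠Z = −∠Y = 81.02°

81.02°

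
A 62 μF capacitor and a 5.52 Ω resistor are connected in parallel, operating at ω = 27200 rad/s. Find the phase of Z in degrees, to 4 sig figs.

X_C = 1/(ωC) = 0.5930 Ω
Parallel: admittances add. Y = 1/R + jωC
Y = (0.1812 + j1.686) S
|Y| = 1.696 S → |Z| = 1/|Y| = 0.5896 Ω, ∠Z = −∠Y = -83.87°

-83.87°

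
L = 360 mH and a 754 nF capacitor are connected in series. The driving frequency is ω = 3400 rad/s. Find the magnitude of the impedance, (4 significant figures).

X_L = ωL = 1224 Ω
X_C = 1/(ωC) = 390.1 Ω
Net reactance X = X_L − X_C = 833.9 Ω
Z = j833.9 Ω
|Z| = √(0² + 833.9²) = 833.9 Ω

833.9 Ω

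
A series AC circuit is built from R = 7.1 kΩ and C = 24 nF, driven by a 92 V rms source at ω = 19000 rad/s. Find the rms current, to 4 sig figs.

12.38 mA

X_C = 1/(ωC) = 2193 Ω
Z = 7100 − j2193 Ω
|Z| = √(7100² + 2193²) = 7431 Ω
I = V/|Z| = 92/7431 = 12.38 mA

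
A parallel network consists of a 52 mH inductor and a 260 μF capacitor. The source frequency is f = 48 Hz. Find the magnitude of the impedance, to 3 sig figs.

68.3 Ω

ω = 2πf = 301.6 rad/s
X_L = ωL = 15.7 Ω
X_C = 1/(ωC) = 12.8 Ω
Parallel: admittances add. Y = 1/(jωL) + jωC
Y = (0 + j0.0147) S
|Y| = 0.0147 S → |Z| = 1/|Y| = 68.3 Ω, ∠Z = −∠Y = -90.0°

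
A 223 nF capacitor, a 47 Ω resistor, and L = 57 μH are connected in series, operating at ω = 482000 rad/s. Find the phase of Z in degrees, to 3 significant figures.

X_L = ωL = 27.5 Ω
X_C = 1/(ωC) = 9.30 Ω
Net reactance X = X_L − X_C = 18.2 Ω
Z = 47.0 + j18.2 Ω
|Z| = √(47.0² + 18.2²) = 50.4 Ω
∠Z = arctan(18.2/47.0) = 21.1°

21.1°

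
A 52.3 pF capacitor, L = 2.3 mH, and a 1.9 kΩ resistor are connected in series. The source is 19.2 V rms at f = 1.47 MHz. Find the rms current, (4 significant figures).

ω = 2πf = 9.236e+06 rad/s
X_L = ωL = 21240 Ω
X_C = 1/(ωC) = 2070 Ω
Net reactance X = X_L − X_C = 19170 Ω
Z = 1900 + j19170 Ω
|Z| = √(1900² + 19170²) = 19270 Ω
I = V/|Z| = 19.2/19270 = 996.5 μA

996.5 μA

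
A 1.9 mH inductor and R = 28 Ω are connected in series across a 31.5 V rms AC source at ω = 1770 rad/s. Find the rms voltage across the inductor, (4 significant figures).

3.756 V

X_L = ωL = 3.363 Ω
Z = 28.00 + j3.363 Ω
|Z| = √(28.00² + 3.363²) = 28.20 Ω
I = V/|Z| = 1.117 A
V_L = I·|Z_L| = 1.117 × 3.363 = 3.756 V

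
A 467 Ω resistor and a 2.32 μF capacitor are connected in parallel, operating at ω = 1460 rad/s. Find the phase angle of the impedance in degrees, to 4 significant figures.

-57.70°

X_C = 1/(ωC) = 295.2 Ω
Parallel: admittances add. Y = 1/R + jωC
Y = (0.002141 + j0.003387) S
|Y| = 0.004007 S → |Z| = 1/|Y| = 249.5 Ω, ∠Z = −∠Y = -57.70°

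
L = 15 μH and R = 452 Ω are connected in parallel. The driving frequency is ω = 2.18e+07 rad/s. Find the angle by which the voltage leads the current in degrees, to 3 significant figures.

54.1°

X_L = ωL = 327 Ω
Parallel: admittances add. Y = 1/R + 1/(jωL)
Y = (0.00221 − j0.00306) S
|Y| = 0.00377 S → |Z| = 1/|Y| = 265 Ω, ∠Z = −∠Y = 54.1°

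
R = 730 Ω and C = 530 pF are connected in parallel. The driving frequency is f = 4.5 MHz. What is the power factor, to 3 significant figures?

ω = 2πf = 2.827e+07 rad/s
X_C = 1/(ωC) = 66.7 Ω
Parallel: admittances add. Y = 1/R + jωC
Y = (0.00137 + j0.0150) S
|Y| = 0.0150 S → |Z| = 1/|Y| = 66.5 Ω, ∠Z = −∠Y = -84.8°
cos φ = cos(-84.8°) = 0.0910

0.0910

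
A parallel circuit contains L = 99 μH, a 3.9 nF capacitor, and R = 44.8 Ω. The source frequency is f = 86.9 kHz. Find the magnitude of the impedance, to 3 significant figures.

36.1 Ω

ω = 2πf = 546000 rad/s
X_L = ωL = 54.1 Ω
X_C = 1/(ωC) = 470 Ω
Parallel: admittances add. Y = 1/R + 1/(jωL) + jωC
Y = (0.0223 − j0.0164) S
|Y| = 0.0277 S → |Z| = 1/|Y| = 36.1 Ω, ∠Z = −∠Y = 36.3°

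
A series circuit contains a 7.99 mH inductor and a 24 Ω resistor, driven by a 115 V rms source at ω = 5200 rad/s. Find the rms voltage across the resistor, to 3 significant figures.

X_L = ωL = 41.5 Ω
Z = 24.0 + j41.5 Ω
|Z| = √(24.0² + 41.5²) = 48.0 Ω
I = V/|Z| = 2.40 A
V_R = I·|Z_R| = 2.40 × 24.0 = 57.5 V

57.5 V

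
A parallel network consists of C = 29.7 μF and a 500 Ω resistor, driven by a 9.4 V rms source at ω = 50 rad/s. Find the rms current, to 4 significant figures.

X_C = 1/(ωC) = 673.4 Ω
Parallel: admittances add. Y = 1/R + jωC
Y = (0.002000 + j0.001485) S
|Y| = 0.002491 S → |Z| = 1/|Y| = 401.4 Ω, ∠Z = −∠Y = -36.59°
I = V/|Z| = 9.4/401.4 = 23.42 mA

23.42 mA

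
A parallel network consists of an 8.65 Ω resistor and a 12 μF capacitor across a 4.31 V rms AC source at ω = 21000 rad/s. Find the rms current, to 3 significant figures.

X_C = 1/(ωC) = 3.97 Ω
Parallel: admittances add. Y = 1/R + jωC
Y = (0.116 + j0.252) S
|Y| = 0.277 S → |Z| = 1/|Y| = 3.61 Ω, ∠Z = −∠Y = -65.4°
I = V/|Z| = 4.31/3.61 = 1.19 A

1.19 A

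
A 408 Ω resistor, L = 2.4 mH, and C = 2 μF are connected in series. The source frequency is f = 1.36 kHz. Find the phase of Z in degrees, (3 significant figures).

-5.32°

ω = 2πf = 8545 rad/s
X_L = ωL = 20.5 Ω
X_C = 1/(ωC) = 58.5 Ω
Net reactance X = X_L − X_C = -38.0 Ω
Z = 408 − j38.0 Ω
|Z| = √(408² + 38.0²) = 410 Ω
∠Z = arctan(-38.0/408) = -5.32°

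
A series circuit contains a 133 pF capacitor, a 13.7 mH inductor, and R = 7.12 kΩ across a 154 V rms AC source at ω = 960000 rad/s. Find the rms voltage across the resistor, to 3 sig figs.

X_L = ωL = 13200 Ω
X_C = 1/(ωC) = 7830 Ω
Net reactance X = X_L − X_C = 5320 Ω
Z = 7120 + j5320 Ω
|Z| = √(7120² + 5320²) = 8890 Ω
I = V/|Z| = 17.3 mA
V_R = I·|Z_R| = 0.0173 × 7120 = 123 V

123 V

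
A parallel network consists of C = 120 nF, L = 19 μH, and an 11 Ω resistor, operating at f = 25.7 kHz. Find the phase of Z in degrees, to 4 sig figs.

ω = 2πf = 161500 rad/s
X_L = ωL = 3.068 Ω
X_C = 1/(ωC) = 51.61 Ω
Parallel: admittances add. Y = 1/R + 1/(jωL) + jωC
Y = (0.09091 − j0.3066) S
|Y| = 0.3198 S → |Z| = 1/|Y| = 3.127 Ω, ∠Z = −∠Y = 73.48°

73.48°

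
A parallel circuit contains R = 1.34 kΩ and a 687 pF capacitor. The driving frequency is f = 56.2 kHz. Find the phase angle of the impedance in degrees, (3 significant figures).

ω = 2πf = 353100 rad/s
X_C = 1/(ωC) = 4120 Ω
Parallel: admittances add. Y = 1/R + jωC
Y = (0.000746 + j0.000243) S
|Y| = 0.000785 S → |Z| = 1/|Y| = 1270 Ω, ∠Z = −∠Y = -18.0°

-18.0°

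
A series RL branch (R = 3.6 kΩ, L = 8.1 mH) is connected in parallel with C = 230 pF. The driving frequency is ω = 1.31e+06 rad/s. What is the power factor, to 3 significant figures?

0.131

X_L = ωL = 10600 Ω
X_C = 1/(ωC) = 3320 Ω
Branch 1 (R+jX_L): Z₁ = 3600 + j10600 Ω, |Z₁| = 11200 Ω
Branch 2 (−jX_C): Z₂ = −j3320 Ω
Parallel: Z = Z₁Z₂/(Z₁+Z₂), |Z| = 4570 Ω, ∠Z = -82.5°
cos φ = cos(-82.5°) = 0.131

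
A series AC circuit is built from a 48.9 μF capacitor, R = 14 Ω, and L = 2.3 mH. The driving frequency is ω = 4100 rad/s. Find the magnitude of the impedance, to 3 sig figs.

14.7 Ω

X_L = ωL = 9.43 Ω
X_C = 1/(ωC) = 4.99 Ω
Net reactance X = X_L − X_C = 4.44 Ω
Z = 14.0 + j4.44 Ω
|Z| = √(14.0² + 4.44²) = 14.7 Ω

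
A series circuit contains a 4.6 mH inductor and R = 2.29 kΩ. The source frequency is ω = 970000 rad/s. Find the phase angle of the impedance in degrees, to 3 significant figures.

62.8°

X_L = ωL = 4460 Ω
Z = 2290 + j4460 Ω
|Z| = √(2290² + 4460²) = 5020 Ω
∠Z = arctan(4460/2290) = 62.8°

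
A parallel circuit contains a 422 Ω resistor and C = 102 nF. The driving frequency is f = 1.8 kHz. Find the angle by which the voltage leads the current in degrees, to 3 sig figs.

ω = 2πf = 11310 rad/s
X_C = 1/(ωC) = 867 Ω
Parallel: admittances add. Y = 1/R + jωC
Y = (0.00237 + j0.00115) S
|Y| = 0.00264 S → |Z| = 1/|Y| = 379 Ω, ∠Z = −∠Y = -26.0°

-26.0°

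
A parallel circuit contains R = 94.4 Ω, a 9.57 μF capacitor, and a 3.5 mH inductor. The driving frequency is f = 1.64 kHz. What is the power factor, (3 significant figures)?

0.148

ω = 2πf = 10300 rad/s
X_L = ωL = 36.1 Ω
X_C = 1/(ωC) = 10.1 Ω
Parallel: admittances add. Y = 1/R + 1/(jωL) + jωC
Y = (0.0106 + j0.0709) S
|Y| = 0.0717 S → |Z| = 1/|Y| = 14.0 Ω, ∠Z = −∠Y = -81.5°
cos φ = cos(-81.5°) = 0.148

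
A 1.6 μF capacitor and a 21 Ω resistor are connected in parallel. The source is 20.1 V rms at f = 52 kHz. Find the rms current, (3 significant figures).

10.6 A

ω = 2πf = 326700 rad/s
X_C = 1/(ωC) = 1.91 Ω
Parallel: admittances add. Y = 1/R + jωC
Y = (0.0476 + j0.523) S
|Y| = 0.525 S → |Z| = 1/|Y| = 1.91 Ω, ∠Z = −∠Y = -84.8°
I = V/|Z| = 20.1/1.91 = 10.6 A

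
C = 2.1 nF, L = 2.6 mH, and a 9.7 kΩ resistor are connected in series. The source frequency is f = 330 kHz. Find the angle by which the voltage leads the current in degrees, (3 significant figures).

ω = 2πf = 2.073e+06 rad/s
X_L = ωL = 5390 Ω
X_C = 1/(ωC) = 230 Ω
Net reactance X = X_L − X_C = 5160 Ω
Z = 9700 + j5160 Ω
|Z| = √(9700² + 5160²) = 11000 Ω
∠Z = arctan(5160/9700) = 28.0°

28.0°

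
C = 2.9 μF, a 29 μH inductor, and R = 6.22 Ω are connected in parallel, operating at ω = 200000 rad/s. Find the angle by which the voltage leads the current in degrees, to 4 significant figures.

-68.47°

X_L = ωL = 5.800 Ω
X_C = 1/(ωC) = 1.724 Ω
Parallel: admittances add. Y = 1/R + 1/(jωL) + jωC
Y = (0.1608 + j0.4076) S
|Y| = 0.4381 S → |Z| = 1/|Y| = 2.282 Ω, ∠Z = −∠Y = -68.47°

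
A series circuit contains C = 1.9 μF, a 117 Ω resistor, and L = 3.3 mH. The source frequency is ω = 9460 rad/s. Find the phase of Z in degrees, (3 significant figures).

-11.8°

X_L = ωL = 31.2 Ω
X_C = 1/(ωC) = 55.6 Ω
Net reactance X = X_L − X_C = -24.4 Ω
Z = 117 − j24.4 Ω
|Z| = √(117² + 24.4²) = 120 Ω
∠Z = arctan(-24.4/117) = -11.8°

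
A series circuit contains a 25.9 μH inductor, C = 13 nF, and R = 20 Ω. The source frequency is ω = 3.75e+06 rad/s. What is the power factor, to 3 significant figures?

0.253

X_L = ωL = 97.1 Ω
X_C = 1/(ωC) = 20.5 Ω
Net reactance X = X_L − X_C = 76.6 Ω
Z = 20.0 + j76.6 Ω
|Z| = √(20.0² + 76.6²) = 79.2 Ω
∠Z = arctan(76.6/20.0) = 75.4°
cos φ = cos(75.4°) = 0.253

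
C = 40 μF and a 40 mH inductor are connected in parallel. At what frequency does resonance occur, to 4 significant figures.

ω₀ = 1/√(LC) = 1/√(0.04 × 4e-05) = 790.6 rad/s
f₀ = ω₀/(2π) = 125.8 Hz

125.8 Hz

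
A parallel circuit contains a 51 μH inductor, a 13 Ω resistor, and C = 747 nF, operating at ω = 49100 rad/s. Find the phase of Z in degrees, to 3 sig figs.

78.0°

X_L = ωL = 2.50 Ω
X_C = 1/(ωC) = 27.3 Ω
Parallel: admittances add. Y = 1/R + 1/(jωL) + jωC
Y = (0.0769 − j0.363) S
|Y| = 0.371 S → |Z| = 1/|Y| = 2.70 Ω, ∠Z = −∠Y = 78.0°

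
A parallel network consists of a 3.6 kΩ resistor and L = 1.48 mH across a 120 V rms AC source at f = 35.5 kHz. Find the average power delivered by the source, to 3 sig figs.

4.00 W

ω = 2πf = 223100 rad/s
X_L = ωL = 330 Ω
Parallel: admittances add. Y = 1/R + 1/(jωL)
Y = (0.000278 − j0.00303) S
|Y| = 0.00304 S → |Z| = 1/|Y| = 329 Ω, ∠Z = −∠Y = 84.8°
I = V/|Z| = 365 mA
P = VI cos φ = 120 × 0.365 × cos(84.8°) = 4.00 W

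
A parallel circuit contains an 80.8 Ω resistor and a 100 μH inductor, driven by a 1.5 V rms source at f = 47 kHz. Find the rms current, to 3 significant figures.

54.1 mA

ω = 2πf = 295300 rad/s
X_L = ωL = 29.5 Ω
Parallel: admittances add. Y = 1/R + 1/(jωL)
Y = (0.0124 − j0.0339) S
|Y| = 0.0361 S → |Z| = 1/|Y| = 27.7 Ω, ∠Z = −∠Y = 69.9°
I = V/|Z| = 1.5/27.7 = 54.1 mA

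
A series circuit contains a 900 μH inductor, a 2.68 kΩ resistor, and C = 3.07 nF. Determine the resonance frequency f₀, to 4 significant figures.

95.75 kHz

ω₀ = 1/√(LC) = 1/√(0.0009 × 3.07e-09) = 601600 rad/s
f₀ = ω₀/(2π) = 95.75 kHz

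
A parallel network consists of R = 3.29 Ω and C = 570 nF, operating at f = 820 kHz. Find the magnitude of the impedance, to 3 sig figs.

ω = 2πf = 5.152e+06 rad/s
X_C = 1/(ωC) = 0.341 Ω
Parallel: admittances add. Y = 1/R + jωC
Y = (0.304 + j2.94) S
|Y| = 2.95 S → |Z| = 1/|Y| = 0.339 Ω, ∠Z = −∠Y = -84.1°

0.339 Ω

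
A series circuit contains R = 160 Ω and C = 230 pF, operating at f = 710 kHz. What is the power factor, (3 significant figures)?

ω = 2πf = 4.461e+06 rad/s
X_C = 1/(ωC) = 975 Ω
Z = 160 − j975 Ω
|Z| = √(160² + 975²) = 988 Ω
∠Z = arctan(-975/160) = -80.7°
cos φ = cos(-80.7°) = 0.162

0.162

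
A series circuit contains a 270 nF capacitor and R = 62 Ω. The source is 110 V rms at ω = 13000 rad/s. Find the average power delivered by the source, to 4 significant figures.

8.825 W

X_C = 1/(ωC) = 284.9 Ω
Z = 62.00 − j284.9 Ω
|Z| = √(62.00² + 284.9²) = 291.6 Ω
∠Z = arctan(-284.9/62.00) = -77.72°
I = V/|Z| = 377.3 mA
P = VI cos φ = 110 × 0.3773 × cos(-77.72°) = 8.825 W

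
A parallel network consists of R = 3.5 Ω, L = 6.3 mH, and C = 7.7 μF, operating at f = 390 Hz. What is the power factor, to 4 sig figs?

0.9873

ω = 2πf = 2450 rad/s
X_L = ωL = 15.44 Ω
X_C = 1/(ωC) = 53.00 Ω
Parallel: admittances add. Y = 1/R + 1/(jωL) + jωC
Y = (0.2857 − j0.04591) S
|Y| = 0.2894 S → |Z| = 1/|Y| = 3.456 Ω, ∠Z = −∠Y = 9.128°
cos φ = cos(9.128°) = 0.9873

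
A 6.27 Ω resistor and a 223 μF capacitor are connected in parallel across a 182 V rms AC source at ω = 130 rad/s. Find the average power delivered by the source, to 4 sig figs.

5.283 kW

X_C = 1/(ωC) = 34.49 Ω
Parallel: admittances add. Y = 1/R + jωC
Y = (0.1595 + j0.02899) S
|Y| = 0.1621 S → |Z| = 1/|Y| = 6.169 Ω, ∠Z = −∠Y = -10.30°
I = V/|Z| = 29.50 A
P = VI cos φ = 182 × 29.50 × cos(-10.30°) = 5.283 kW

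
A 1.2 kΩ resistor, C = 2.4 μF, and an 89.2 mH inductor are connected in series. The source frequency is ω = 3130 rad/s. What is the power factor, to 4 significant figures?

X_L = ωL = 279.2 Ω
X_C = 1/(ωC) = 133.1 Ω
Net reactance X = X_L − X_C = 146.1 Ω
Z = 1200 + j146.1 Ω
|Z| = √(1200² + 146.1²) = 1209 Ω
∠Z = arctan(146.1/1200) = 6.940°
cos φ = cos(6.940°) = 0.9927

0.9927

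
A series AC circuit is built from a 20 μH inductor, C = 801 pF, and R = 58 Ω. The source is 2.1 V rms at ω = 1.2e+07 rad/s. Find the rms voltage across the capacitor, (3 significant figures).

1.48 V

X_L = ωL = 240 Ω
X_C = 1/(ωC) = 104 Ω
Net reactance X = X_L − X_C = 136 Ω
Z = 58.0 + j136 Ω
|Z| = √(58.0² + 136²) = 148 Ω
I = V/|Z| = 14.2 mA
V_C = I·|Z_C| = 0.0142 × 104 = 1.48 V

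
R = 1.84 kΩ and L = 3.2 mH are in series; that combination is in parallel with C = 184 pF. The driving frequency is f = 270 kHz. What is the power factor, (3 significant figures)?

ω = 2πf = 1.696e+06 rad/s
X_L = ωL = 5430 Ω
X_C = 1/(ωC) = 3200 Ω
Branch 1 (R+jX_L): Z₁ = 1840 + j5430 Ω, |Z₁| = 5730 Ω
Branch 2 (−jX_C): Z₂ = −j3200 Ω
Parallel: Z = Z₁Z₂/(Z₁+Z₂), |Z| = 6360 Ω, ∠Z = -69.1°
cos φ = cos(-69.1°) = 0.356

0.356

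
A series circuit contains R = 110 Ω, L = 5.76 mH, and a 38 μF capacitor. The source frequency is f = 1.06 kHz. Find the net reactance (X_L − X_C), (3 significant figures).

ω = 2πf = 6660 rad/s
X_L = ωL = 38.4 Ω
X_C = 1/(ωC) = 3.95 Ω
X = 38.4 − 3.95 = 34.4 Ω

34.4 Ω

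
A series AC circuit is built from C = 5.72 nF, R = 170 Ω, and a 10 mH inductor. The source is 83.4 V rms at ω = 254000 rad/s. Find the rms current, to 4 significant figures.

X_L = ωL = 2540 Ω
X_C = 1/(ωC) = 688.3 Ω
Net reactance X = X_L − X_C = 1852 Ω
Z = 170.0 + j1852 Ω
|Z| = √(170.0² + 1852²) = 1859 Ω
I = V/|Z| = 83.4/1859 = 44.85 mA

44.85 mA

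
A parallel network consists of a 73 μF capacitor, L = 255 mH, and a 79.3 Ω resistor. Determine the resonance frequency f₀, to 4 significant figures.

ω₀ = 1/√(LC) = 1/√(0.255 × 7.3e-05) = 231.8 rad/s
f₀ = ω₀/(2π) = 36.89 Hz

36.89 Hz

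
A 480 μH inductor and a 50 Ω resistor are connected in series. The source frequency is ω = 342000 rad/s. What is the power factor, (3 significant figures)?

X_L = ωL = 164 Ω
Z = 50.0 + j164 Ω
|Z| = √(50.0² + 164²) = 172 Ω
∠Z = arctan(164/50.0) = 73.1°
cos φ = cos(73.1°) = 0.291

0.291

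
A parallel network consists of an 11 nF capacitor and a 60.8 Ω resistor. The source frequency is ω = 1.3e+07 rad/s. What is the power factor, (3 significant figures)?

0.114

X_C = 1/(ωC) = 6.99 Ω
Parallel: admittances add. Y = 1/R + jωC
Y = (0.0164 + j0.143) S
|Y| = 0.144 S → |Z| = 1/|Y| = 6.95 Ω, ∠Z = −∠Y = -83.4°
cos φ = cos(-83.4°) = 0.114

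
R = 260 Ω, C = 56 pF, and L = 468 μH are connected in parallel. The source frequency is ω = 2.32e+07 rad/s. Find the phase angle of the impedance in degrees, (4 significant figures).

X_L = ωL = 10860 Ω
X_C = 1/(ωC) = 769.7 Ω
Parallel: admittances add. Y = 1/R + 1/(jωL) + jωC
Y = (0.003846 + j0.001207) S
|Y| = 0.004031 S → |Z| = 1/|Y| = 248.1 Ω, ∠Z = −∠Y = -17.42°

-17.42°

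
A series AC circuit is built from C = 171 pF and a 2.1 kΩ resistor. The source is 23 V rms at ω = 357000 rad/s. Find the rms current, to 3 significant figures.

X_C = 1/(ωC) = 16400 Ω
Z = 2100 − j16400 Ω
|Z| = √(2100² + 16400²) = 16500 Ω
I = V/|Z| = 23/16500 = 1.39 mA

1.39 mA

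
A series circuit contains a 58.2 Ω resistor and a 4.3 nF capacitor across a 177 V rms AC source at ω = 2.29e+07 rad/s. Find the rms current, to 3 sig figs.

X_C = 1/(ωC) = 10.2 Ω
Z = 58.2 − j10.2 Ω
|Z| = √(58.2² + 10.2²) = 59.1 Ω
I = V/|Z| = 177/59.1 = 3.00 A

3.00 A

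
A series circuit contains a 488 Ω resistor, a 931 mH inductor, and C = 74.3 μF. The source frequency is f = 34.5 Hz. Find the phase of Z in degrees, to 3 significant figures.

ω = 2πf = 216.8 rad/s
X_L = ωL = 202 Ω
X_C = 1/(ωC) = 62.1 Ω
Net reactance X = X_L − X_C = 140 Ω
Z = 488 + j140 Ω
|Z| = √(488² + 140²) = 508 Ω
∠Z = arctan(140/488) = 16.0°

16.0°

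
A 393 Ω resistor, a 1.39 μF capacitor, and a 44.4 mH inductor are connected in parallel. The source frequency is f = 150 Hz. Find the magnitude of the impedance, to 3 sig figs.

44.0 Ω

ω = 2πf = 942.5 rad/s
X_L = ωL = 41.8 Ω
X_C = 1/(ωC) = 763 Ω
Parallel: admittances add. Y = 1/R + 1/(jωL) + jωC
Y = (0.00254 − j0.0226) S
|Y| = 0.0227 S → |Z| = 1/|Y| = 44.0 Ω, ∠Z = −∠Y = 83.6°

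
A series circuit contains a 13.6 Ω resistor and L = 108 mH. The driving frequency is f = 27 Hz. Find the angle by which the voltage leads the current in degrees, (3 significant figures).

53.4°

ω = 2πf = 169.6 rad/s
X_L = ωL = 18.3 Ω
Z = 13.6 + j18.3 Ω
|Z| = √(13.6² + 18.3²) = 22.8 Ω
∠Z = arctan(18.3/13.6) = 53.4°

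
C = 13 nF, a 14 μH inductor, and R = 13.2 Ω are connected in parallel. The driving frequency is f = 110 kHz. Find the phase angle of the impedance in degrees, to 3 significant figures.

ω = 2πf = 691200 rad/s
X_L = ωL = 9.68 Ω
X_C = 1/(ωC) = 111 Ω
Parallel: admittances add. Y = 1/R + 1/(jωL) + jωC
Y = (0.0758 − j0.0944) S
|Y| = 0.121 S → |Z| = 1/|Y| = 8.26 Ω, ∠Z = −∠Y = 51.2°

51.2°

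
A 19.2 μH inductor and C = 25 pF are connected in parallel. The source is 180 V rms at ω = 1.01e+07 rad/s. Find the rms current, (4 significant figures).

X_L = ωL = 193.9 Ω
X_C = 1/(ωC) = 3960 Ω
Parallel: admittances add. Y = 1/(jωL) + jωC
Y = (0 − j0.004904) S
|Y| = 0.004904 S → |Z| = 1/|Y| = 203.9 Ω, ∠Z = −∠Y = 90.00°
I = V/|Z| = 180/203.9 = 882.8 mA

882.8 mA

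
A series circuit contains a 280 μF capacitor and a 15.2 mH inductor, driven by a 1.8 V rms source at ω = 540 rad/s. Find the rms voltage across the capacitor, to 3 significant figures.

7.47 V

X_L = ωL = 8.21 Ω
X_C = 1/(ωC) = 6.61 Ω
Net reactance X = X_L − X_C = 1.59 Ω
Z = j1.59 Ω
|Z| = √(0² + 1.59²) = 1.59 Ω
I = V/|Z| = 1.13 A
V_C = I·|Z_C| = 1.13 × 6.61 = 7.47 V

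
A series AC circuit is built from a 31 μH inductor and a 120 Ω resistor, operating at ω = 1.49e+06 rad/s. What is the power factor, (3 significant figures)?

X_L = ωL = 46.2 Ω
Z = 120 + j46.2 Ω
|Z| = √(120² + 46.2²) = 129 Ω
∠Z = arctan(46.2/120) = 21.1°
cos φ = cos(21.1°) = 0.933

0.933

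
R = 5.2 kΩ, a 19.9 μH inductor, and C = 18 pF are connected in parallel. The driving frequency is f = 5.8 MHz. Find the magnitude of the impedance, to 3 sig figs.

1340 Ω

ω = 2πf = 3.644e+07 rad/s
X_L = ωL = 725 Ω
X_C = 1/(ωC) = 1520 Ω
Parallel: admittances add. Y = 1/R + 1/(jωL) + jωC
Y = (0.000192 − j0.000723) S
|Y| = 0.000748 S → |Z| = 1/|Y| = 1340 Ω, ∠Z = −∠Y = 75.1°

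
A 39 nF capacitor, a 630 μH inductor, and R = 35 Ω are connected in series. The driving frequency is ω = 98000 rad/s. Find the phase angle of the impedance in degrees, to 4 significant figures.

X_L = ωL = 61.74 Ω
X_C = 1/(ωC) = 261.6 Ω
Net reactance X = X_L − X_C = -199.9 Ω
Z = 35.00 − j199.9 Ω
|Z| = √(35.00² + 199.9²) = 202.9 Ω
∠Z = arctan(-199.9/35.00) = -80.07°

-80.07°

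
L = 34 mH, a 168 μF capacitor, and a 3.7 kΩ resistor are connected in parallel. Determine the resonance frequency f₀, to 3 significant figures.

66.6 Hz

ω₀ = 1/√(LC) = 1/√(0.034 × 0.000168) = 418.4 rad/s
f₀ = ω₀/(2π) = 66.6 Hz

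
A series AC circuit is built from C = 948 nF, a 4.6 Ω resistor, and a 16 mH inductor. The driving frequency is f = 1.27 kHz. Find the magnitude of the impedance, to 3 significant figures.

ω = 2πf = 7980 rad/s
X_L = ωL = 128 Ω
X_C = 1/(ωC) = 132 Ω
Net reactance X = X_L − X_C = -4.52 Ω
Z = 4.60 − j4.52 Ω
|Z| = √(4.60² + 4.52²) = 6.45 Ω

6.45 Ω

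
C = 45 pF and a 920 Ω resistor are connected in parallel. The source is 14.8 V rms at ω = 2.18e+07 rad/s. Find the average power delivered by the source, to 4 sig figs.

X_C = 1/(ωC) = 1019 Ω
Parallel: admittances add. Y = 1/R + jωC
Y = (0.001087 + j0.0009810) S
|Y| = 0.001464 S → |Z| = 1/|Y| = 683.0 Ω, ∠Z = −∠Y = -42.07°
I = V/|Z| = 21.67 mA
P = VI cos φ = 14.8 × 0.02167 × cos(-42.07°) = 238.1 mW

238.1 mW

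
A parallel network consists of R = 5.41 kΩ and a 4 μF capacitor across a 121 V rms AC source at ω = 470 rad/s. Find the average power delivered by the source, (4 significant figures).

2.706 W

X_C = 1/(ωC) = 531.9 Ω
Parallel: admittances add. Y = 1/R + jωC
Y = (0.0001848 + j0.001880) S
|Y| = 0.001889 S → |Z| = 1/|Y| = 529.4 Ω, ∠Z = −∠Y = -84.38°
I = V/|Z| = 228.6 mA
P = VI cos φ = 121 × 0.2286 × cos(-84.38°) = 2.706 W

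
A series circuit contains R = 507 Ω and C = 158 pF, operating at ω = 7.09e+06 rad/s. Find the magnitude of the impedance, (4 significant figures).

X_C = 1/(ωC) = 892.7 Ω
Z = 507.0 − j892.7 Ω
|Z| = √(507.0² + 892.7²) = 1027 Ω

1027 Ω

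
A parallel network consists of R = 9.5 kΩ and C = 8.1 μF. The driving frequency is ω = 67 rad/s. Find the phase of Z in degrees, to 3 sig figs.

-79.0°

X_C = 1/(ωC) = 1840 Ω
Parallel: admittances add. Y = 1/R + jωC
Y = (0.000105 + j0.000543) S
|Y| = 0.000553 S → |Z| = 1/|Y| = 1810 Ω, ∠Z = −∠Y = -79.0°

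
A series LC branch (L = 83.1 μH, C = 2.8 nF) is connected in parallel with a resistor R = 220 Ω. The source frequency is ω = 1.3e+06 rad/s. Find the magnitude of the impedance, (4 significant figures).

X_L = ωL = 108.0 Ω
X_C = 1/(ωC) = 274.7 Ω
Branch 1: Z₁ = R = 220.0 Ω
Branch 2 (series LC): Z₂ = j(X_L − X_C) = −j166.7 Ω
Parallel: Z = Z₁Z₂/(Z₁+Z₂), |Z| = 132.9 Ω, ∠Z = -52.85°

132.9 Ω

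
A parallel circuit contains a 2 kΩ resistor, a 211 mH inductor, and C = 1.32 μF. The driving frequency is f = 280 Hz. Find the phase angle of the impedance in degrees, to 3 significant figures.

ω = 2πf = 1759 rad/s
X_L = ωL = 371 Ω
X_C = 1/(ωC) = 431 Ω
Parallel: admittances add. Y = 1/R + 1/(jωL) + jωC
Y = (0.000500 − j0.000372) S
|Y| = 0.000623 S → |Z| = 1/|Y| = 1610 Ω, ∠Z = −∠Y = 36.6°

36.6°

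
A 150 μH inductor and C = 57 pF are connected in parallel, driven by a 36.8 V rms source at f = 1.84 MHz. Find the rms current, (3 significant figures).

3.03 mA

ω = 2πf = 1.156e+07 rad/s
X_L = ωL = 1730 Ω
X_C = 1/(ωC) = 1520 Ω
Parallel: admittances add. Y = 1/(jωL) + jωC
Y = (0 + j8.23e-05) S
|Y| = 8.23e-05 S → |Z| = 1/|Y| = 12100 Ω, ∠Z = −∠Y = -90.0°
I = V/|Z| = 36.8/12100 = 3.03 mA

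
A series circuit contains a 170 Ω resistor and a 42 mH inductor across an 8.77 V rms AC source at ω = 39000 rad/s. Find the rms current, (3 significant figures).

5.33 mA

X_L = ωL = 1640 Ω
Z = 170 + j1640 Ω
|Z| = √(170² + 1640²) = 1650 Ω
I = V/|Z| = 8.77/1650 = 5.33 mA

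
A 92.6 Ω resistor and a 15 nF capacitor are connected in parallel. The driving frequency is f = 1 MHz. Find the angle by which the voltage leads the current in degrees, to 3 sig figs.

ω = 2πf = 6.283e+06 rad/s
X_C = 1/(ωC) = 10.6 Ω
Parallel: admittances add. Y = 1/R + jωC
Y = (0.0108 + j0.0942) S
|Y| = 0.0949 S → |Z| = 1/|Y| = 10.5 Ω, ∠Z = −∠Y = -83.5°

-83.5°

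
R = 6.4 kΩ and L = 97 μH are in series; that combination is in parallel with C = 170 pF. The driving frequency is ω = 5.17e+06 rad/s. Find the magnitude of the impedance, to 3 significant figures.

1140 Ω

X_L = ωL = 501 Ω
X_C = 1/(ωC) = 1140 Ω
Branch 1 (R+jX_L): Z₁ = 6400 + j501 Ω, |Z₁| = 6420 Ω
Branch 2 (−jX_C): Z₂ = −j1140 Ω
Parallel: Z = Z₁Z₂/(Z₁+Z₂), |Z| = 1140 Ω, ∠Z = -79.8°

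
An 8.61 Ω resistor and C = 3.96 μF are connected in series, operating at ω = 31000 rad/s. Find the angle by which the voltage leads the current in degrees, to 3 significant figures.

X_C = 1/(ωC) = 8.15 Ω
Z = 8.61 − j8.15 Ω
|Z| = √(8.61² + 8.15²) = 11.9 Ω
∠Z = arctan(-8.15/8.61) = -43.4°

-43.4°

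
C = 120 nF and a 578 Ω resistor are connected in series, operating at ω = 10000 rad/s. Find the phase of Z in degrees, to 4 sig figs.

X_C = 1/(ωC) = 833.3 Ω
Z = 578.0 − j833.3 Ω
|Z| = √(578.0² + 833.3²) = 1014 Ω
∠Z = arctan(-833.3/578.0) = -55.25°

-55.25°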